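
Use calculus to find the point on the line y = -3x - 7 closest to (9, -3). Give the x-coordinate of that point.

-3/10

Minimize D(x)^2 = (x - 9)^2 + (-3x - 4)^2.
d/dx[D^2] = 2(x - 9) + 2·(-3)·(-3x - 4) = 0 ⇒ x = -3/10.
Then y = -61/10 and the distance is √(961/10) ≈ 9.8031.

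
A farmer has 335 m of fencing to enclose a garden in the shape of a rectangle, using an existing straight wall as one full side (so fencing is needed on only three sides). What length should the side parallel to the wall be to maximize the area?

335/2

Let the sides perpendicular to the wall have length x and the parallel side y, so 2x + y = 335 and the area is A = xy = x(335 − 2x).
A'(x) = 335 − 4x = 0 gives x = 335/4, and A''(x) = −4 < 0 confirms a maximum.
Then y = 335 − 2·335/4 = 335/2 and A = 112225/8.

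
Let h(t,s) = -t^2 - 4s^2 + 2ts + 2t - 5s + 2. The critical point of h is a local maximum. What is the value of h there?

15/4

∂h/∂t = -2t + 2s + 2 = 0 and ∂h/∂s = 2t - 8s - 5 = 0, so (t, s) = (1/2, -1/2).
The Hessian has h_{tt} = -2, h_{ss} = -8, h_{ts} = 2, giving D = 12 > 0 with h_{tt} < 0, so the point is a local maximum.
h(1/2, -1/2) = 15/4.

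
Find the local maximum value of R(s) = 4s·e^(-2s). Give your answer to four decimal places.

0.7358

Differentiating with the product rule gives R'(s) = (-8s + 4)·e^(-2s). Since e^(-2s) > 0, the only critical point is s = 1/2.
R''(1/2) has the same sign as -8 < 0, so this is a local maximum.
R(1/2) = (2)·e^(-1) ≈ 0.7358.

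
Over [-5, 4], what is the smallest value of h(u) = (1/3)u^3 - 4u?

-65/3

h'(u) = u^2 - 4, which vanishes at u = -2 and u = 2.
Evaluating at the critical points and endpoints: h(-5) = -65/3, h(-2) = 16/3, h(2) = -16/3, h(4) = 16/3.
So the minimum is h(-5) = -65/3.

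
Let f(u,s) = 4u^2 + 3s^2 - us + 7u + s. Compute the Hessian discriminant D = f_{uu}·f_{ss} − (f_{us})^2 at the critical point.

47

∂f/∂u = 8u - s + 7 = 0 and ∂f/∂s = -u + 6s + 1 = 0, so (u, s) = (-43/47, -15/47).
The Hessian has f_{uu} = 8, f_{ss} = 6, f_{us} = -1, giving D = 47 > 0 with f_{uu} > 0, so the point is a local minimum.
D = (8)·(6) − (-1)^2 = 47.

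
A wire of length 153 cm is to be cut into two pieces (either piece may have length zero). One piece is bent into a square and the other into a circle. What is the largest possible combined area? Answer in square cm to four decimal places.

1862.8290

Let x be the length used for the square. Square side x/4; circle radius (153−x)/(2π).
A(x) = (x/4)² + π·((153−x)/(2π))² = x²/16 + (153−x)²/(4π) for 0 ≤ x ≤ 153. A'(x) = x/8 − (153−x)/(2π) = 0 gives x = 4·153/(π+4) ≈ 85.6952.
A'' > 0, so the interior critical point is a minimum; the maximum is at an endpoint. A(0) = 1862.8290 and A(153) = 1463.0625, so the largest area is 1862.8290.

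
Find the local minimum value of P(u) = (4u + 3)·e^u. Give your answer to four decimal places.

Differentiating with the product rule gives P'(u) = (4u + 7)·e^u. Since e^u > 0, the only critical point is u = -7/4.
P''(-7/4) has the same sign as 4 > 0, so this is a local minimum.
P(-7/4) = (-4)·e^(-7/4) ≈ -0.6951.

-0.6951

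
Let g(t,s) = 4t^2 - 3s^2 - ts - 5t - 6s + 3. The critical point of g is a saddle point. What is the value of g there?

∂g/∂t = 8t - s - 5 = 0 and ∂g/∂s = -t - 6s - 6 = 0, so (t, s) = (24/49, -53/49).
The Hessian has g_{tt} = 8, g_{ss} = -6, g_{ts} = -1, giving D = -49 < 0, so the point is a saddle point.
g(24/49, -53/49) = 246/49.

246/49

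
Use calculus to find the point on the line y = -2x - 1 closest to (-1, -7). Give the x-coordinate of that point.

Minimize D(x)^2 = (x + 1)^2 + (-2x + 6)^2.
d/dx[D^2] = 2(x + 1) + 2·(-2)·(-2x + 6) = 0 ⇒ x = 11/5.
Then y = -27/5 and the distance is √(64/5) ≈ 3.5777.

11/5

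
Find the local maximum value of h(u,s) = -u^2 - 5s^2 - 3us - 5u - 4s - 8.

∂h/∂u = -2u - 3s - 5 = 0 and ∂h/∂s = -3u - 10s - 4 = 0, so (u, s) = (-38/11, 7/11).
The Hessian has h_{uu} = -2, h_{ss} = -10, h_{us} = -3, giving D = 11 > 0 with h_{uu} < 0, so the point is a local maximum.
h(-38/11, 7/11) = -7/11.

-7/11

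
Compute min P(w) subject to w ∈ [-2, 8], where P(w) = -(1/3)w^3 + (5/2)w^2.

The derivative is -w^2 + 5w, which vanishes at w = 0 and w = 5.
Candidates: P(-2) = 38/3; P(0) = 0; P(5) = 125/6; P(8) = -32/3.
The minimum over the interval is -32/3, attained at w = 8.

-32/3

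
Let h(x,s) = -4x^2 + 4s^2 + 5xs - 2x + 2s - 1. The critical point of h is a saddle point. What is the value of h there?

-69/89

∂h/∂x = -8x + 5s - 2 = 0 and ∂h/∂s = 5x + 8s + 2 = 0, so (x, s) = (-26/89, -6/89).
The Hessian has h_{xx} = -8, h_{ss} = 8, h_{xs} = 5, giving D = -89 < 0, so the point is a saddle point.
h(-26/89, -6/89) = -69/89.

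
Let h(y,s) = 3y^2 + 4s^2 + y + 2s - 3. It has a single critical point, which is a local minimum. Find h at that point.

∂h/∂y = 6y + 1 = 0 and ∂h/∂s = 8s + 2 = 0, so (y, s) = (-1/6, -1/4).
The Hessian has h_{yy} = 6, h_{ss} = 8, h_{ys} = 0, giving D = 48 > 0 with h_{yy} > 0, so the point is a local minimum.
h(-1/6, -1/4) = -10/3.

-10/3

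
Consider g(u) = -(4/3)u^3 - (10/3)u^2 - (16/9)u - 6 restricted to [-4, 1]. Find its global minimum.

g'(u) = -4u^2 - (20/3)u - 16/9, which vanishes at u = -4/3 and u = -1/3.
Candidates: g(-4) = 298/9; g(-4/3) = -518/81; g(-1/3) = -464/81; g(1) = -112/9.
So the minimum is g(1) = -112/9.

-112/9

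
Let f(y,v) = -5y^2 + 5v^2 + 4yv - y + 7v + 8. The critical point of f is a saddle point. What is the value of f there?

179/29

∂f/∂y = -10y + 4v - 1 = 0 and ∂f/∂v = 4y + 10v + 7 = 0, so (y, v) = (-19/58, -33/58).
The Hessian has f_{yy} = -10, f_{vv} = 10, f_{yv} = 4, giving D = -116 < 0, so the point is a saddle point.
f(-19/58, -33/58) = 179/29.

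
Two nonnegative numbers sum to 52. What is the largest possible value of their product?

676

With x + y = 52, the product is P(x) = x(52 − x).
P'(x) = 52 − 2x = 0 gives x = 26; P'' = −2 < 0, so this is the maximum.
P = 26·26 = 676.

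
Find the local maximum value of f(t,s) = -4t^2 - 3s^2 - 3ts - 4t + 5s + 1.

∂f/∂t = -8t - 3s - 4 = 0 and ∂f/∂s = -3t - 6s + 5 = 0, so (t, s) = (-1, 4/3).
The Hessian has f_{tt} = -8, f_{ss} = -6, f_{ts} = -3, giving D = 39 > 0 with f_{tt} < 0, so the point is a local maximum.
f(-1, 4/3) = 19/3.

19/3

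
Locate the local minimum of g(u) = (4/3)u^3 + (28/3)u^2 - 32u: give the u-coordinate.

4/3

g'(u) = 4u^2 + (56/3)u - 32 = 0 at u = -6, 4/3.
g''(u) = 8u + 56/3. g''(-6) = -88/3 < 0 ⇒ local maximum; g''(4/3) = 88/3 > 0 ⇒ local minimum.
So the local minimum value is g(4/3) = -1856/81.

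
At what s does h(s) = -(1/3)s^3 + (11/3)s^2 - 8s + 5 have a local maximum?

6

h'(s) = -s^2 + (22/3)s - 8. Setting h'(s) = 0 gives s ∈ {4/3, 6}.
Second-derivative test with h''(s) = -2s + 22/3: h''(4/3) = 14/3 > 0 ⇒ local minimum; h''(6) = -14/3 < 0 ⇒ local maximum.
So the local maximum value is h(6) = 17.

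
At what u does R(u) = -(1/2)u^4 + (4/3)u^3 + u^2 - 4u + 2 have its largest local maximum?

-1

R'(u) = -2u^3 + 4u^2 + 2u - 4. Setting R'(u) = 0 gives u ∈ {-1, 1, 2}.
Since R''(u) = -6u^2 + 8u + 2, we get R''(-1) = -12 < 0 ⇒ local maximum; R''(1) = 4 > 0 ⇒ local minimum; R''(2) = -6 < 0 ⇒ local maximum.
So the largest local maximum value is R(-1) = 31/6.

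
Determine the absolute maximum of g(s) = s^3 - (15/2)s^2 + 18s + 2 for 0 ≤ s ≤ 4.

18

The derivative is 3s^2 - 15s + 18, which vanishes at s = 2 and s = 3.
Candidates: g(0) = 2; g(2) = 16; g(3) = 31/2; g(4) = 18.
Hence the absolute maximum is 18 at s = 4.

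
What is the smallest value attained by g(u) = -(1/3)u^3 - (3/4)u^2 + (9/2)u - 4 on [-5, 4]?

g'(u) = -u^2 - (3/2)u + 9/2, which vanishes at u = -3 and u = 3/2.
Candidates: g(-5) = -43/12,  g(-3) = -61/4,  g(3/2) = -1/16,  g(4) = -58/3.
So the minimum is g(4) = -58/3.

-58/3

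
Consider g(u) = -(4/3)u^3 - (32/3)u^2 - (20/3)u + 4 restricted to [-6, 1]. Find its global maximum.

412/81

Differentiating, g'(u) = -4u^2 - (64/3)u - 20/3; which vanishes at u = -5 and u = -1/3.
Compare values at every candidate in [-6, 1]: g(-6) = -52, g(-5) = -188/3, g(-1/3) = 412/81, g(1) = -44/3.
The maximum over the interval is 412/81, attained at u = -1/3.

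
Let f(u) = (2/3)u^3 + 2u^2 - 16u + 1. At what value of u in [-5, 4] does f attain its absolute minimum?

Differentiating, f'(u) = 2u^2 + 4u - 16; which vanishes at u = -4 and u = 2.
Candidates: f(-5) = 143/3; f(-4) = 163/3; f(2) = -53/3; f(4) = 35/3.
The minimum over the interval is -53/3, attained at u = 2.

2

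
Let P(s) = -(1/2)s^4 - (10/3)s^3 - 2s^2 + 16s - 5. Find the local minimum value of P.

Critical points: P'(s) = -2s^3 - 10s^2 - 4s + 16 vanishes at s = -4, -2, 1.
Since P''(s) = -6s^2 - 20s - 4, we get P''(-4) = -20 < 0 ⇒ local maximum; P''(-2) = 12 > 0 ⇒ local minimum; P''(1) = -30 < 0 ⇒ local maximum.
The local minimum is P(-2) = -79/3.

-79/3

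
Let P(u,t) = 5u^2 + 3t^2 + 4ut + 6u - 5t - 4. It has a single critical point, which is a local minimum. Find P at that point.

∂P/∂u = 10u + 4t + 6 = 0 and ∂P/∂t = 4u + 6t - 5 = 0, so (u, t) = (-14/11, 37/22).
The Hessian has P_{uu} = 10, P_{tt} = 6, P_{ut} = 4, giving D = 44 > 0 with P_{uu} > 0, so the point is a local minimum.
P(-14/11, 37/22) = -529/44.

-529/44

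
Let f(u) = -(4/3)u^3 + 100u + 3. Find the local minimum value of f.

f'(u) = -4u^2 + 100. Setting f'(u) = 0 gives u ∈ {-5, 5}.
f''(u) = -8u. f''(-5) = 40 > 0 ⇒ local minimum; f''(5) = -40 < 0 ⇒ local maximum.
The local minimum is f(-5) = -991/3.

-991/3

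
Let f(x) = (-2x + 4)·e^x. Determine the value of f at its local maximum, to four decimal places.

5.4366

By the product rule, f'(x) = (-2x + 2)·e^x. Since e^x > 0, the only critical point is x = 1.
f''(1) has the same sign as -2 < 0, so this is a local maximum.
f(1) = (2)·e^(1) ≈ 5.4366.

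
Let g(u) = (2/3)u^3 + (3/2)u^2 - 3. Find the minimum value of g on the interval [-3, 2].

g'(u) = 2u^2 + 3u, which vanishes at u = -3/2 and u = 0.
Compare values at every candidate in [-3, 2]: g(-3) = -15/2,  g(-3/2) = -15/8,  g(0) = -3,  g(2) = 25/3.
The minimum over the interval is -15/2, attained at u = -3.

-15/2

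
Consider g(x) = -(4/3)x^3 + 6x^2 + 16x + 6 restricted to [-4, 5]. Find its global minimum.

g'(x) = -4x^2 + 12x + 16, which vanishes at x = -1 and x = 4.
Evaluating at the critical points and endpoints: g(-4) = 370/3, g(-1) = -8/3, g(4) = 242/3, g(5) = 208/3.
So the minimum is g(-1) = -8/3.

-8/3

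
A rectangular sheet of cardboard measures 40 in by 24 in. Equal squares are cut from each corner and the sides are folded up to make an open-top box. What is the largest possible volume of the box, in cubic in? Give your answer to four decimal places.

With cut size x, the volume is V(x) = x(40 − 2x)(24 − 2x) for 0 < x < 12.
V'(x) = 12x^2 − 256x + 960. Setting V'(x) = 0 gives x ≈ 4.8548 (the root in (0, 12)).
V''(x) = 24x − 256 is negative there, so this is the maximum; V ≈ 2101.4581.

2101.4581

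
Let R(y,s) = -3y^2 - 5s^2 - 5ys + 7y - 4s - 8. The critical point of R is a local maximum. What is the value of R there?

153/35

∂R/∂y = -6y - 5s + 7 = 0 and ∂R/∂s = -5y - 10s - 4 = 0, so (y, s) = (18/7, -59/35).
The Hessian has R_{yy} = -6, R_{ss} = -10, R_{ys} = -5, giving D = 35 > 0 with R_{yy} < 0, so the point is a local maximum.
R(18/7, -59/35) = 153/35.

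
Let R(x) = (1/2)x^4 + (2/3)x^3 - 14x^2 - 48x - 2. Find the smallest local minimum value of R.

-742/3

Critical points: R'(x) = 2x^3 + 2x^2 - 28x - 48 vanishes at x = -3, -2, 4.
R''(x) = 6x^2 + 4x - 28. R''(-3) = 14 > 0 ⇒ local minimum; R''(-2) = -12 < 0 ⇒ local maximum; R''(4) = 84 > 0 ⇒ local minimum.
Thus R has its smallest local minimum at x = 4, with value -742/3.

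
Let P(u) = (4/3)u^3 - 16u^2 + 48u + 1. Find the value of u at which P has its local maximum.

2

Critical points: P'(u) = 4u^2 - 32u + 48 vanishes at u = 2, 6.
P''(u) = 8u - 32. P''(2) = -16 < 0 ⇒ local maximum; P''(6) = 16 > 0 ⇒ local minimum.
So the local maximum value is P(2) = 131/3.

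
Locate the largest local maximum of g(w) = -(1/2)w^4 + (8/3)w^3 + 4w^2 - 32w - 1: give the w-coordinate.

g'(w) = -2w^3 + 8w^2 + 8w - 32. Setting g'(w) = 0 gives w ∈ {-2, 2, 4}.
Second-derivative test with g''(w) = -6w^2 + 16w + 8: g''(-2) = -48 < 0 ⇒ local maximum; g''(2) = 16 > 0 ⇒ local minimum; g''(4) = -24 < 0 ⇒ local maximum.
Thus g has its largest local maximum at w = -2, with value 149/3.

-2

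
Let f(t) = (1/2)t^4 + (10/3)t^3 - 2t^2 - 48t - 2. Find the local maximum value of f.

Critical points: f'(t) = 2t^3 + 10t^2 - 4t - 48 vanishes at t = -4, -3, 2.
f''(t) = 6t^2 + 20t - 4. f''(-4) = 12 > 0 ⇒ local minimum; f''(-3) = -10 < 0 ⇒ local maximum; f''(2) = 60 > 0 ⇒ local minimum.
So the local maximum value is f(-3) = 149/2.

149/2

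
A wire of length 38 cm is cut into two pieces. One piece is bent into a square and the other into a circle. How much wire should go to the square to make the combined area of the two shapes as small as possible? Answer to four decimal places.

Let x be the length used for the square. Square side x/4; circle radius (38−x)/(2π).
A(x) = (x/4)² + π·((38−x)/(2π))² = x²/16 + (38−x)²/(4π) for 0 ≤ x ≤ 38. A'(x) = x/8 − (38−x)/(2π) = 0 gives x = 4·38/(π+4) ≈ 21.2838.
A'' = 1/8 + 1/(2π) > 0, so this gives the minimum combined area; x ≈ 21.2838 cm to the square.

21.2838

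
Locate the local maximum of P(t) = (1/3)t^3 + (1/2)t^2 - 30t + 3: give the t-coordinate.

-6

Critical points: P'(t) = t^2 + t - 30 vanishes at t = -6, 5.
Second-derivative test with P''(t) = 2t + 1: P''(-6) = -11 < 0 ⇒ local maximum; P''(5) = 11 > 0 ⇒ local minimum.
So the local maximum value is P(-6) = 129.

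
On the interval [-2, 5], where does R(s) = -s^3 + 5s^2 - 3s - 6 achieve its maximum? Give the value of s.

Differentiating, R'(s) = -3s^2 + 10s - 3; which vanishes at s = 1/3 and s = 3.
Compare values at every candidate in [-2, 5]: R(-2) = 28; R(1/3) = -175/27; R(3) = 3; R(5) = -21.
So the maximum is R(-2) = 28.

-2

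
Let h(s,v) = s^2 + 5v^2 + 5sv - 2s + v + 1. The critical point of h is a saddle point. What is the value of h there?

36/5

∂h/∂s = 2s + 5v - 2 = 0 and ∂h/∂v = 5s + 10v + 1 = 0, so (s, v) = (-5, 12/5).
The Hessian has h_{ss} = 2, h_{vv} = 10, h_{sv} = 5, giving D = -5 < 0, so the point is a saddle point.
h(-5, 12/5) = 36/5.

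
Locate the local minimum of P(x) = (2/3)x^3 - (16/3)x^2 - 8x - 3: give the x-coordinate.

P'(x) = 2x^2 - (32/3)x - 8 = 0 at x = -2/3, 6.
P''(x) = 4x - 32/3. P''(-2/3) = -40/3 < 0 ⇒ local maximum; P''(6) = 40/3 > 0 ⇒ local minimum.
Thus P has its local minimum at x = 6, with value -99.

6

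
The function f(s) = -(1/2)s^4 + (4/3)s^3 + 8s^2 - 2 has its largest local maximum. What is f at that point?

250/3

Critical points: f'(s) = -2s^3 + 4s^2 + 16s vanishes at s = -2, 0, 4.
f''(s) = -6s^2 + 8s + 16. f''(-2) = -24 < 0 ⇒ local maximum; f''(0) = 16 > 0 ⇒ local minimum; f''(4) = -48 < 0 ⇒ local maximum.
The largest local maximum is f(4) = 250/3.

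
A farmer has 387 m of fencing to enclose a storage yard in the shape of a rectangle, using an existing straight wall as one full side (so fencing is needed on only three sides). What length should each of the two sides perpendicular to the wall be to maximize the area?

387/4

Let the sides perpendicular to the wall have length x and the parallel side y, so 2x + y = 387 and the area is A = xy = x(387 − 2x).
A'(x) = 387 − 4x = 0 gives x = 387/4, and A''(x) = −4 < 0 confirms a maximum.
Then y = 387 − 2·387/4 = 387/2 and A = 149769/8.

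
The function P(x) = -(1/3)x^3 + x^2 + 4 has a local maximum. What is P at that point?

16/3

P'(x) = -x^2 + 2x. Setting P'(x) = 0 gives x ∈ {0, 2}.
Since P''(x) = -2x + 2, we get P''(0) = 2 > 0 ⇒ local minimum; P''(2) = -2 < 0 ⇒ local maximum.
The local maximum is P(2) = 16/3.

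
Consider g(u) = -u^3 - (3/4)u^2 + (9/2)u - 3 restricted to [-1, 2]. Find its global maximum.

g'(u) = -3u^2 - (3/2)u + 9/2, whose only zero in [-1, 2] is u = 1.
Compare values at every candidate in [-1, 2]: g(-1) = -29/4, g(1) = -1/4, g(2) = -5.
So the maximum is g(1) = -1/4.

-1/4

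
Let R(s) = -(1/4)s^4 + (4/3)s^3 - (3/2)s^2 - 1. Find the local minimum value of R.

-17/12

R'(s) = -s^3 + 4s^2 - 3s = 0 at s = 0, 1, 3.
R''(s) = -3s^2 + 8s - 3. R''(0) = -3 < 0 ⇒ local maximum; R''(1) = 2 > 0 ⇒ local minimum; R''(3) = -6 < 0 ⇒ local maximum.
The local minimum is R(1) = -17/12.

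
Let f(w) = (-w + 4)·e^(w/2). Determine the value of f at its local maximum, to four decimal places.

By the product rule, f'(w) = (-(1/2)w + 1)·e^(w/2). Since e^(w/2) > 0, the only critical point is w = 2.
f''(2) has the same sign as -1/2 < 0, so this is a local maximum.
f(2) = (2)·e^(1) ≈ 5.4366.

5.4366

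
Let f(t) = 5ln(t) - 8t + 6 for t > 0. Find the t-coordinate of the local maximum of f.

5/8

f'(t) = 5/t − 8 = 0 gives t = 5/8.
f''(t) = -5/t², which is negative for t > 0, so this is a local maximum.
f(5/8) = 5·ln(5/8) - 5 + 6 ≈ -1.3500.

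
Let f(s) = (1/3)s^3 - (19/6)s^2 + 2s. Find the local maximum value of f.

53/162

f'(s) = s^2 - (19/3)s + 2. Setting f'(s) = 0 gives s ∈ {1/3, 6}.
Second-derivative test with f''(s) = 2s - 19/3: f''(1/3) = -17/3 < 0 ⇒ local maximum; f''(6) = 17/3 > 0 ⇒ local minimum.
So the local maximum value is f(1/3) = 53/162.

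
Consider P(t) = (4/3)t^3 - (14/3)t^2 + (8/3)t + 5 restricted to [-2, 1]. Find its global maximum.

439/81

Differentiating, P'(t) = 4t^2 - (28/3)t + 8/3; whose only zero in [-2, 1] is t = 1/3.
Evaluating at the critical points and endpoints: P(-2) = -89/3; P(1/3) = 439/81; P(1) = 13/3.
Hence the absolute maximum is 439/81 at t = 1/3.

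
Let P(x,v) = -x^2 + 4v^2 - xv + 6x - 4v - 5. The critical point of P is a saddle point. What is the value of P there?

19/17

∂P/∂x = -2x - v + 6 = 0 and ∂P/∂v = -x + 8v - 4 = 0, so (x, v) = (44/17, 14/17).
The Hessian has P_{xx} = -2, P_{vv} = 8, P_{xv} = -1, giving D = -17 < 0, so the point is a saddle point.
P(44/17, 14/17) = 19/17.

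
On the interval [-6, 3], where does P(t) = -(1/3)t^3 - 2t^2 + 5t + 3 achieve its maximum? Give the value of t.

The derivative is -t^2 - 4t + 5, which vanishes at t = -5 and t = 1.
Candidates: P(-6) = -27; P(-5) = -91/3; P(1) = 17/3; P(3) = -9.
The maximum over the interval is 17/3, attained at t = 1.

1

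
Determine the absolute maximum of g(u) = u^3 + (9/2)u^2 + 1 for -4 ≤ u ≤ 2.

27

Differentiating, g'(u) = 3u^2 + 9u; which vanishes at u = -3 and u = 0.
Compare values at every candidate in [-4, 2]: g(-4) = 9, g(-3) = 29/2, g(0) = 1, g(2) = 27.
Hence the absolute maximum is 27 at u = 2.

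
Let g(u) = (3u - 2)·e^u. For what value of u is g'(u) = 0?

-1/3

g'(u) = 3·e^u + (3u - 2)·1·e^u = (3u + 1)·e^u. Since e^u > 0, the only critical point is u = -1/3.
g''(-1/3) has the same sign as 3 > 0, so this is a local minimum.
g(-1/3) = (-3)·e^(-1/3) ≈ -2.1496.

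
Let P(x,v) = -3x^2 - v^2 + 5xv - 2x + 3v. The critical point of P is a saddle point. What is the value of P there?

∂P/∂x = -6x + 5v - 2 = 0 and ∂P/∂v = 5x - 2v + 3 = 0, so (x, v) = (-11/13, -8/13).
The Hessian has P_{xx} = -6, P_{vv} = -2, P_{xv} = 5, giving D = -13 < 0, so the point is a saddle point.
P(-11/13, -8/13) = -1/13.

-1/13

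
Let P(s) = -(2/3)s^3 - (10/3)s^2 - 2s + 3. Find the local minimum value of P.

Critical points: P'(s) = -2s^2 - (20/3)s - 2 vanishes at s = -3, -1/3.
Since P''(s) = -4s - 20/3, we get P''(-3) = 16/3 > 0 ⇒ local minimum; P''(-1/3) = -16/3 < 0 ⇒ local maximum.
The local minimum is P(-3) = -3.

-3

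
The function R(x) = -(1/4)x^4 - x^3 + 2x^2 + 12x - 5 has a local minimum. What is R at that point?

R'(x) = -x^3 - 3x^2 + 4x + 12 = 0 at x = -3, -2, 2.
Since R''(x) = -3x^2 - 6x + 4, we get R''(-3) = -5 < 0 ⇒ local maximum; R''(-2) = 4 > 0 ⇒ local minimum; R''(2) = -20 < 0 ⇒ local maximum.
The local minimum is R(-2) = -17.

-17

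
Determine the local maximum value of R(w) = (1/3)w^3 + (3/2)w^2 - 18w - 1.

R'(w) = w^2 + 3w - 18 = 0 at w = -6, 3.
Since R''(w) = 2w + 3, we get R''(-6) = -9 < 0 ⇒ local maximum; R''(3) = 9 > 0 ⇒ local minimum.
The local maximum is R(-6) = 89.

89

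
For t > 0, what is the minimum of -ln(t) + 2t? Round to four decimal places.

1.6931

P'(t) = -1/t + 2 = 0 gives t = 1/2.
P''(t) = 1/t², which is positive for t > 0, so this is a local minimum.
P(1/2) = -1·ln(1/2) + 1 ≈ 1.6931.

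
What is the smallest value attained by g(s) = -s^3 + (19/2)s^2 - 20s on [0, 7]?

-35/2

Differentiating, g'(s) = -3s^2 + 19s - 20; which vanishes at s = 4/3 and s = 5.
Candidates: g(0) = 0,  g(4/3) = -328/27,  g(5) = 25/2,  g(7) = -35/2.
So the minimum is g(7) = -35/2.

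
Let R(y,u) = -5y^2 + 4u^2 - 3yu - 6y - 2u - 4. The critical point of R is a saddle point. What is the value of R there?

∂R/∂y = -10y - 3u - 6 = 0 and ∂R/∂u = -3y + 8u - 2 = 0, so (y, u) = (-54/89, 2/89).
The Hessian has R_{yy} = -10, R_{uu} = 8, R_{yu} = -3, giving D = -89 < 0, so the point is a saddle point.
R(-54/89, 2/89) = -196/89.

-196/89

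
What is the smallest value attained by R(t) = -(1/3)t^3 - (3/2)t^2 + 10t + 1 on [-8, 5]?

The derivative is -t^2 - 3t + 10, which vanishes at t = -5 and t = 2.
Evaluating at the critical points and endpoints: R(-8) = -13/3, R(-5) = -269/6, R(2) = 37/3, R(5) = -169/6.
Hence the absolute minimum is -269/6 at t = -5.

-269/6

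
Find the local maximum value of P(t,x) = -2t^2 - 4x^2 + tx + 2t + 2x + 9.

∂P/∂t = -4t + x + 2 = 0 and ∂P/∂x = t - 8x + 2 = 0, so (t, x) = (18/31, 10/31).
The Hessian has P_{tt} = -4, P_{xx} = -8, P_{tx} = 1, giving D = 31 > 0 with P_{tt} < 0, so the point is a local maximum.
P(18/31, 10/31) = 307/31.

307/31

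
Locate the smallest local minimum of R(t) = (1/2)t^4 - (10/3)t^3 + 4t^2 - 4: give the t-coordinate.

R'(t) = 2t^3 - 10t^2 + 8t. Setting R'(t) = 0 gives t ∈ {0, 1, 4}.
Since R''(t) = 6t^2 - 20t + 8, we get R''(0) = 8 > 0 ⇒ local minimum; R''(1) = -6 < 0 ⇒ local maximum; R''(4) = 24 > 0 ⇒ local minimum.
The smallest local minimum is R(4) = -76/3.

4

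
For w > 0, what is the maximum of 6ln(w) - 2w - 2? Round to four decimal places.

R'(w) = 6/w − 2 = 0 gives w = 3.
R''(w) = -6/w², which is negative for w > 0, so this is a local maximum.
R(3) = 6·ln(3) - 6 - 2 ≈ -1.4083.

-1.4083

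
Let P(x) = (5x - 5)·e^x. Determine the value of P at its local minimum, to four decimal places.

By the product rule, P'(x) = (5x)·e^x. Since e^x > 0, the only critical point is x = 0.
P''(0) has the same sign as 5 > 0, so this is a local minimum.
P(0) = (-5)·e^(0) ≈ -5.0000.

-5.0000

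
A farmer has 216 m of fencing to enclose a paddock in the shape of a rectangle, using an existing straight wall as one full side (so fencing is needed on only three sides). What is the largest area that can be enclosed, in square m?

5832

Let the sides perpendicular to the wall have length x and the parallel side y, so 2x + y = 216 and the area is A = xy = x(216 − 2x).
A'(x) = 216 − 4x = 0 gives x = 54, and A''(x) = −4 < 0 confirms a maximum.
Then y = 216 − 2·54 = 108 and A = 5832.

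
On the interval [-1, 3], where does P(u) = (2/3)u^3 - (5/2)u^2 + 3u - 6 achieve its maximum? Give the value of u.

Differentiating, P'(u) = 2u^2 - 5u + 3; which vanishes at u = 1 and u = 3/2.
Candidates: P(-1) = -73/6, P(1) = -29/6, P(3/2) = -39/8, P(3) = -3/2.
So the maximum is P(3) = -3/2.

3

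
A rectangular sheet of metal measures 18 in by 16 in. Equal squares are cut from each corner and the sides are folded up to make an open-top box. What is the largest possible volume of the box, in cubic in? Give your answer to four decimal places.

361.0999

With cut size x, the volume is V(x) = x(18 − 2x)(16 − 2x) for 0 < x < 8.
V'(x) = 12x^2 − 136x + 288. Setting V'(x) = 0 gives x ≈ 2.8187 (the root in (0, 8)).
V''(x) = 24x − 136 is negative there, so this is the maximum; V ≈ 361.0999.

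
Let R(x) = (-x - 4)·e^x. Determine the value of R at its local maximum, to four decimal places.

0.0067

Differentiating with the product rule gives R'(x) = (-x - 5)·e^x. Since e^x > 0, the only critical point is x = -5.
R''(-5) has the same sign as -1 < 0, so this is a local maximum.
R(-5) = (1)·e^(-5) ≈ 0.0067.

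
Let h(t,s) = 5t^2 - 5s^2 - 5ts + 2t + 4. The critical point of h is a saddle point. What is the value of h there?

96/25

∂h/∂t = 10t - 5s + 2 = 0 and ∂h/∂s = -5t - 10s = 0, so (t, s) = (-4/25, 2/25).
The Hessian has h_{tt} = 10, h_{ss} = -10, h_{ts} = -5, giving D = -125 < 0, so the point is a saddle point.
h(-4/25, 2/25) = 96/25.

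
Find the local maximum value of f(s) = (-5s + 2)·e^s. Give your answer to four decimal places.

2.7441

By the product rule, f'(s) = (-5s - 3)·e^s. Since e^s > 0, the only critical point is s = -3/5.
f''(-3/5) has the same sign as -5 < 0, so this is a local maximum.
f(-3/5) = (5)·e^(-3/5) ≈ 2.7441.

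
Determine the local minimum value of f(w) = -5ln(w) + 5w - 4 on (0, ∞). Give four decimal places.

f'(w) = -5/w + 5 = 0 gives w = 1.
f''(w) = 5/w², which is positive for w > 0, so this is a local minimum.
f(1) = -5·ln(1) + 5 - 4 ≈ 1.0000.

1.0000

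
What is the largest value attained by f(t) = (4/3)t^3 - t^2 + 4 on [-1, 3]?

Differentiating, f'(t) = 4t^2 - 2t; which vanishes at t = 0 and t = 1/2.
Compare values at every candidate in [-1, 3]: f(-1) = 5/3; f(0) = 4; f(1/2) = 47/12; f(3) = 31.
So the maximum is f(3) = 31.

31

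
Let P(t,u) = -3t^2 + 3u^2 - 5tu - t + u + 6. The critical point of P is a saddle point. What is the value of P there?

361/61

∂P/∂t = -6t - 5u - 1 = 0 and ∂P/∂u = -5t + 6u + 1 = 0, so (t, u) = (-1/61, -11/61).
The Hessian has P_{tt} = -6, P_{uu} = 6, P_{tu} = -5, giving D = -61 < 0, so the point is a saddle point.
P(-1/61, -11/61) = 361/61.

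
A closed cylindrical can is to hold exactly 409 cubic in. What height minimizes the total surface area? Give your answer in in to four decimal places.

With radius r and height h, πr²h = 409 so h = 409/(πr²), and S(r) = 2πr² + 2πrh = 2πr² + 2·409/r.
S'(r) = 4πr − 2·409/r² = 0 ⇒ r³ = 409/(2π), so r ≈ 4.0227 and h = 2r ≈ 8.0453.
S''(r) = 4π + 4·409/r³ > 0, so this is the minimum; S ≈ 305.0212.

8.0453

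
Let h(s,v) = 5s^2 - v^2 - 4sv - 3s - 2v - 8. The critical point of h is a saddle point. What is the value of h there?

∂h/∂s = 10s - 4v - 3 = 0 and ∂h/∂v = -4s - 2v - 2 = 0, so (s, v) = (-1/18, -8/9).
The Hessian has h_{ss} = 10, h_{vv} = -2, h_{sv} = -4, giving D = -36 < 0, so the point is a saddle point.
h(-1/18, -8/9) = -253/36.

-253/36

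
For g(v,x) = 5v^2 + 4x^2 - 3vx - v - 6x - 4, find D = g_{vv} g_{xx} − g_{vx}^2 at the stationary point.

∂g/∂v = 10v - 3x - 1 = 0 and ∂g/∂x = -3v + 8x - 6 = 0, so (v, x) = (26/71, 63/71).
The Hessian has g_{vv} = 10, g_{xx} = 8, g_{vx} = -3, giving D = 71 > 0 with g_{vv} > 0, so the point is a local minimum.
D = (10)·(8) − (-3)^2 = 71.

71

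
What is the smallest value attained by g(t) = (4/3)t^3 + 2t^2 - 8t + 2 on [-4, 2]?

g'(t) = 4t^2 + 4t - 8, which vanishes at t = -2 and t = 1.
Compare values at every candidate in [-4, 2]: g(-4) = -58/3, g(-2) = 46/3, g(1) = -8/3, g(2) = 14/3.
Hence the absolute minimum is -58/3 at t = -4.

-58/3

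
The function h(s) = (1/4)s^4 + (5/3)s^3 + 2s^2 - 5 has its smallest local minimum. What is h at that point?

h'(s) = s^3 + 5s^2 + 4s = 0 at s = -4, -1, 0.
Since h''(s) = 3s^2 + 10s + 4, we get h''(-4) = 12 > 0 ⇒ local minimum; h''(-1) = -3 < 0 ⇒ local maximum; h''(0) = 4 > 0 ⇒ local minimum.
So the smallest local minimum value is h(-4) = -47/3.

-47/3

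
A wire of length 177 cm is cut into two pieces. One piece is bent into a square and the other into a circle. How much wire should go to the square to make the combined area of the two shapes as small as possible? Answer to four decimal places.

99.1376

Let x be the length used for the square. Square side x/4; circle radius (177−x)/(2π).
A(x) = (x/4)² + π·((177−x)/(2π))² = x²/16 + (177−x)²/(4π) for 0 ≤ x ≤ 177. A'(x) = x/8 − (177−x)/(2π) = 0 gives x = 4·177/(π+4) ≈ 99.1376.
A'' = 1/8 + 1/(2π) > 0, so this gives the minimum combined area; x ≈ 99.1376 cm to the square.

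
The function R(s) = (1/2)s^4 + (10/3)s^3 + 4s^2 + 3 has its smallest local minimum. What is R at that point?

-55/3

R'(s) = 2s^3 + 10s^2 + 8s. Setting R'(s) = 0 gives s ∈ {-4, -1, 0}.
R''(s) = 6s^2 + 20s + 8. R''(-4) = 24 > 0 ⇒ local minimum; R''(-1) = -6 < 0 ⇒ local maximum; R''(0) = 8 > 0 ⇒ local minimum.
Thus R has its smallest local minimum at s = -4, with value -55/3.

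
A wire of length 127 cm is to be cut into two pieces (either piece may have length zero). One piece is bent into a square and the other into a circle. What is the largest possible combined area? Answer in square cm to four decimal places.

1283.5050

Let x be the length used for the square. Square side x/4; circle radius (127−x)/(2π).
A(x) = (x/4)² + π·((127−x)/(2π))² = x²/16 + (127−x)²/(4π) for 0 ≤ x ≤ 127. A'(x) = x/8 − (127−x)/(2π) = 0 gives x = 4·127/(π+4) ≈ 71.1326.
A'' > 0, so the interior critical point is a minimum; the maximum is at an endpoint. A(0) = 1283.5050 and A(127) = 1008.0625, so the largest area is 1283.5050.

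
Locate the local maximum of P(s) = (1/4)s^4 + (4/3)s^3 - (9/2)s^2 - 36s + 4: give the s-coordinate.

P'(s) = s^3 + 4s^2 - 9s - 36 = 0 at s = -4, -3, 3.
Second-derivative test with P''(s) = 3s^2 + 8s - 9: P''(-4) = 7 > 0 ⇒ local minimum; P''(-3) = -6 < 0 ⇒ local maximum; P''(3) = 42 > 0 ⇒ local minimum.
So the local maximum value is P(-3) = 223/4.

-3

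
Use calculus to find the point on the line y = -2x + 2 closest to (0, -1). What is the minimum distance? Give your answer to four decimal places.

1.3416

Minimize D(x)^2 = (x + 0)^2 + (-2x + 3)^2.
d/dx[D^2] = 2(x + 0) + 2·(-2)·(-2x + 3) = 0 ⇒ x = 6/5.
Then y = -2/5 and the distance is √(9/5) ≈ 1.3416.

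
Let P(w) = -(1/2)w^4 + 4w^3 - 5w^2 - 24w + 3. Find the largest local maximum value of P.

35/2

P'(w) = -2w^3 + 12w^2 - 10w - 24 = 0 at w = -1, 3, 4.
P''(w) = -6w^2 + 24w - 10. P''(-1) = -40 < 0 ⇒ local maximum; P''(3) = 8 > 0 ⇒ local minimum; P''(4) = -10 < 0 ⇒ local maximum.
The largest local maximum is P(-1) = 35/2.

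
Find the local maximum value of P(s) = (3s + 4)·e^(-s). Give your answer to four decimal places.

4.1868

P'(s) = 3·e^(-s) + (3s + 4)·(-1)·e^(-s) = (-3s - 1)·e^(-s). Since e^(-s) > 0, the only critical point is s = -1/3.
P''(-1/3) has the same sign as -3 < 0, so this is a local maximum.
P(-1/3) = (3)·e^(1/3) ≈ 4.1868.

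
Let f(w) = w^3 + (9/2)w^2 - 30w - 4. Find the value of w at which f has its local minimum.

f'(w) = 3w^2 + 9w - 30. Setting f'(w) = 0 gives w ∈ {-5, 2}.
Since f''(w) = 6w + 9, we get f''(-5) = -21 < 0 ⇒ local maximum; f''(2) = 21 > 0 ⇒ local minimum.
Thus f has its local minimum at w = 2, with value -38.

2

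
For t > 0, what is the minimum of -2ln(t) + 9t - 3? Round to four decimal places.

g'(t) = -2/t + 9 = 0 gives t = 2/9.
g''(t) = 2/t², which is positive for t > 0, so this is a local minimum.
g(2/9) = -2·ln(2/9) + 2 - 3 ≈ 2.0082.

2.0082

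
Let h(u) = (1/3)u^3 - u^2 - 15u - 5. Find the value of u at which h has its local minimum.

5

h'(u) = u^2 - 2u - 15 = 0 at u = -3, 5.
Since h''(u) = 2u - 2, we get h''(-3) = -8 < 0 ⇒ local maximum; h''(5) = 8 > 0 ⇒ local minimum.
Thus h has its local minimum at u = 5, with value -190/3.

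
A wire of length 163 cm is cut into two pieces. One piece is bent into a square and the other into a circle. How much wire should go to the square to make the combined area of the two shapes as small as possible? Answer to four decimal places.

Let x be the length used for the square. Square side x/4; circle radius (163−x)/(2π).
A(x) = (x/4)² + π·((163−x)/(2π))² = x²/16 + (163−x)²/(4π) for 0 ≤ x ≤ 163. A'(x) = x/8 − (163−x)/(2π) = 0 gives x = 4·163/(π+4) ≈ 91.2962.
A'' = 1/8 + 1/(2π) > 0, so this gives the minimum combined area; x ≈ 91.2962 cm to the square.

91.2962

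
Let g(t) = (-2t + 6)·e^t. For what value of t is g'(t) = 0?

2

Differentiating with the product rule gives g'(t) = (-2t + 4)·e^t. Since e^t > 0, the only critical point is t = 2.
g''(2) has the same sign as -2 < 0, so this is a local maximum.
g(2) = (2)·e^(2) ≈ 14.7781.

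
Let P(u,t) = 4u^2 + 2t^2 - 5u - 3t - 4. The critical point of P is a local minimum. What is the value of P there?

∂P/∂u = 8u - 5 = 0 and ∂P/∂t = 4t - 3 = 0, so (u, t) = (5/8, 3/4).
The Hessian has P_{uu} = 8, P_{tt} = 4, P_{ut} = 0, giving D = 32 > 0 with P_{uu} > 0, so the point is a local minimum.
P(5/8, 3/4) = -107/16.

-107/16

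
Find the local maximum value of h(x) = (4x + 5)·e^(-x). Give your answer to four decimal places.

h'(x) = 4·e^(-x) + (4x + 5)·(-1)·e^(-x) = (-4x - 1)·e^(-x). Since e^(-x) > 0, the only critical point is x = -1/4.
h''(-1/4) has the same sign as -4 < 0, so this is a local maximum.
h(-1/4) = (4)·e^(1/4) ≈ 5.1361.

5.1361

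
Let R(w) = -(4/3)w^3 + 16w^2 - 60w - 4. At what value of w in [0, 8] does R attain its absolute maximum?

0

R'(w) = -4w^2 + 32w - 60, which vanishes at w = 3 and w = 5.
Evaluating at the critical points and endpoints: R(0) = -4,  R(3) = -76,  R(5) = -212/3,  R(8) = -428/3.
So the maximum is R(0) = -4.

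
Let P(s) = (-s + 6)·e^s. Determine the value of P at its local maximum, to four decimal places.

148.4132

By the product rule, P'(s) = (-s + 5)·e^s. Since e^s > 0, the only critical point is s = 5.
P''(5) has the same sign as -1 < 0, so this is a local maximum.
P(5) = (1)·e^(5) ≈ 148.4132.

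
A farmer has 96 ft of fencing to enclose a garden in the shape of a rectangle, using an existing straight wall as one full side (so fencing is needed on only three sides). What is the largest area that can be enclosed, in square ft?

Let the sides perpendicular to the wall have length x and the parallel side y, so 2x + y = 96 and the area is A = xy = x(96 − 2x).
A'(x) = 96 − 4x = 0 gives x = 24, and A''(x) = −4 < 0 confirms a maximum.
Then y = 96 − 2·24 = 48 and A = 1152.

1152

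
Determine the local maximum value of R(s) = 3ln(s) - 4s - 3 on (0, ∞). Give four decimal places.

R'(s) = 3/s − 4 = 0 gives s = 3/4.
R''(s) = -3/s², which is negative for s > 0, so this is a local maximum.
R(3/4) = 3·ln(3/4) - 3 - 3 ≈ -6.8630.

-6.8630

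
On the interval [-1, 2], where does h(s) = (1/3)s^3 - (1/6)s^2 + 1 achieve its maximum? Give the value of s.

2

The derivative is s^2 - (1/3)s, which vanishes at s = 0 and s = 1/3.
Candidates: h(-1) = 1/2,  h(0) = 1,  h(1/3) = 161/162,  h(2) = 3.
So the maximum is h(2) = 3.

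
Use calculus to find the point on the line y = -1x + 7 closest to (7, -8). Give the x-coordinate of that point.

Minimize D(x)^2 = (x - 7)^2 + (-x + 15)^2.
d/dx[D^2] = 2(x - 7) + 2·(-1)·(-x + 15) = 0 ⇒ x = 11.
Then y = -4 and the distance is √(32) ≈ 5.6569.

11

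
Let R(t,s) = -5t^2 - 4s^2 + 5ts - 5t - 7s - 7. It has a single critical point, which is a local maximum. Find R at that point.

∂R/∂t = -10t + 5s - 5 = 0 and ∂R/∂s = 5t - 8s - 7 = 0, so (t, s) = (-15/11, -19/11).
The Hessian has R_{tt} = -10, R_{ss} = -8, R_{ts} = 5, giving D = 55 > 0 with R_{tt} < 0, so the point is a local maximum.
R(-15/11, -19/11) = 27/11.

27/11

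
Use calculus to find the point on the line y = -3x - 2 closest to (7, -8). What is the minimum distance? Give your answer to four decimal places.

4.7434

Minimize D(x)^2 = (x - 7)^2 + (-3x + 6)^2.
d/dx[D^2] = 2(x - 7) + 2·(-3)·(-3x + 6) = 0 ⇒ x = 5/2.
Then y = -19/2 and the distance is √(45/2) ≈ 4.7434.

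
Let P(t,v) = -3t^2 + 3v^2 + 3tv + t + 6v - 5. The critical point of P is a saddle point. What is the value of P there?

∂P/∂t = -6t + 3v + 1 = 0 and ∂P/∂v = 3t + 6v + 6 = 0, so (t, v) = (-4/15, -13/15).
The Hessian has P_{tt} = -6, P_{vv} = 6, P_{tv} = 3, giving D = -45 < 0, so the point is a saddle point.
P(-4/15, -13/15) = -116/15.

-116/15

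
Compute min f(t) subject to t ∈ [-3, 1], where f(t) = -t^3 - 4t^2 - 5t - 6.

-16

Differentiating, f'(t) = -3t^2 - 8t - 5; which vanishes at t = -5/3 and t = -1.
Candidates: f(-3) = 0,  f(-5/3) = -112/27,  f(-1) = -4,  f(1) = -16.
So the minimum is f(1) = -16.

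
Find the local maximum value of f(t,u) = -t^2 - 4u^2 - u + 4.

65/16

∂f/∂t = -2t = 0 and ∂f/∂u = -8u - 1 = 0, so (t, u) = (0, -1/8).
The Hessian has f_{tt} = -2, f_{uu} = -8, f_{tu} = 0, giving D = 16 > 0 with f_{tt} < 0, so the point is a local maximum.
f(0, -1/8) = 65/16.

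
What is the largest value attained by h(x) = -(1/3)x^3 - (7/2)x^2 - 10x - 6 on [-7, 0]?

Differentiating, h'(x) = -x^2 - 7x - 10; which vanishes at x = -5 and x = -2.
Evaluating at the critical points and endpoints: h(-7) = 41/6, h(-5) = -11/6, h(-2) = 8/3, h(0) = -6.
The maximum over the interval is 41/6, attained at x = -7.

41/6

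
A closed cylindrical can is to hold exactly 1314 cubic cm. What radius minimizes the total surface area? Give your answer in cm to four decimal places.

5.9357

With radius r and height h, πr²h = 1314 so h = 1314/(πr²), and S(r) = 2πr² + 2πrh = 2πr² + 2·1314/r.
S'(r) = 4πr − 2·1314/r² = 0 ⇒ r³ = 1314/(2π), so r ≈ 5.9357 and h = 2r ≈ 11.8714.
S''(r) = 4π + 4·1314/r³ > 0, so this is the minimum; S ≈ 664.1173.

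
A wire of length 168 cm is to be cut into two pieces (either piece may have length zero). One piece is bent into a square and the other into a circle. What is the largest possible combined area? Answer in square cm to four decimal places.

2245.9946

Let x be the length used for the square. Square side x/4; circle radius (168−x)/(2π).
A(x) = (x/4)² + π·((168−x)/(2π))² = x²/16 + (168−x)²/(4π) for 0 ≤ x ≤ 168. A'(x) = x/8 − (168−x)/(2π) = 0 gives x = 4·168/(π+4) ≈ 94.0967.
A'' > 0, so the interior critical point is a minimum; the maximum is at an endpoint. A(0) = 2245.9946 and A(168) = 1764.0000, so the largest area is 2245.9946.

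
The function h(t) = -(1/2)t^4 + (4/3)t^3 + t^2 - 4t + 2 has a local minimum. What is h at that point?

h'(t) = -2t^3 + 4t^2 + 2t - 4. Setting h'(t) = 0 gives t ∈ {-1, 1, 2}.
h''(t) = -6t^2 + 8t + 2. h''(-1) = -12 < 0 ⇒ local maximum; h''(1) = 4 > 0 ⇒ local minimum; h''(2) = -6 < 0 ⇒ local maximum.
Thus h has its local minimum at t = 1, with value -1/6.

-1/6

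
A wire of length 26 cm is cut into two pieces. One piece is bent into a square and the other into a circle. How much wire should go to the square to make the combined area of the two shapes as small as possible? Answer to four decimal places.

14.5626

Let x be the length used for the square. Square side x/4; circle radius (26−x)/(2π).
A(x) = (x/4)² + π·((26−x)/(2π))² = x²/16 + (26−x)²/(4π) for 0 ≤ x ≤ 26. A'(x) = x/8 − (26−x)/(2π) = 0 gives x = 4·26/(π+4) ≈ 14.5626.
A'' = 1/8 + 1/(2π) > 0, so this gives the minimum combined area; x ≈ 14.5626 cm to the square.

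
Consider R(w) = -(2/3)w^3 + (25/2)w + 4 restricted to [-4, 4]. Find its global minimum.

R'(w) = -2w^2 + 25/2, which vanishes at w = -5/2 and w = 5/2.
Candidates: R(-4) = -10/3; R(-5/2) = -101/6; R(5/2) = 149/6; R(4) = 34/3.
Hence the absolute minimum is -101/6 at w = -5/2.

-101/6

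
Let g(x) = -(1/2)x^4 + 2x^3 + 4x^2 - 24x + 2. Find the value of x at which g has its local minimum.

Critical points: g'(x) = -2x^3 + 6x^2 + 8x - 24 vanishes at x = -2, 2, 3.
g''(x) = -6x^2 + 12x + 8. g''(-2) = -40 < 0 ⇒ local maximum; g''(2) = 8 > 0 ⇒ local minimum; g''(3) = -10 < 0 ⇒ local maximum.
The local minimum is g(2) = -22.

2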